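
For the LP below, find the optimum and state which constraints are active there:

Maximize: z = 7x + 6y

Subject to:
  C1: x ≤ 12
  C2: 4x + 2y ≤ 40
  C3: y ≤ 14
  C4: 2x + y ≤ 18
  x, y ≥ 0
Optimal: x = 2, y = 14
Slack at optimum:
  C1: slack = 10
  C2: slack = 4
  C3: slack = 0 (binding)
  C4: slack = 0 (binding)
  x ≥ 0: x = 2
  y ≥ 0: y = 14
Binding constraints: C3, C4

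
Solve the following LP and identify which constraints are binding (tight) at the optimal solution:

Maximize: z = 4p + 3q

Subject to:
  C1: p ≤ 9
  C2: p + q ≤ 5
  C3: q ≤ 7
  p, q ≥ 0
Optimal: p = 5, q = 0
Slack at optimum:
  C1: slack = 4
  C2: slack = 0 (binding)
  C3: slack = 7
  p ≥ 0: p = 5
  q ≥ 0: q = 0 (binding)
Binding constraints: C2, q ≥ 0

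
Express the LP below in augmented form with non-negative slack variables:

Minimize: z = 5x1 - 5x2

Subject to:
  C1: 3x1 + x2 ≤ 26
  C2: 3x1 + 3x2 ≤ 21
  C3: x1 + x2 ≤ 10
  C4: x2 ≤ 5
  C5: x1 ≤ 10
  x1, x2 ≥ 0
min z = 5x1 - 5x2

s.t.
  3x1 + x2 + s1 = 26
  3x1 + 3x2 + s2 = 21
  x1 + x2 + s3 = 10
  x2 + s4 = 5
  x1 + s5 = 10
  x1, x2, s1, s2, s3, s4, s5 ≥ 0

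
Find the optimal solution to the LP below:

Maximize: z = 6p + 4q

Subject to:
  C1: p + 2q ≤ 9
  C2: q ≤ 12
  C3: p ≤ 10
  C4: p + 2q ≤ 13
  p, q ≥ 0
Each vertex is the intersection of two constraint boundaries that also satisfies all remaining constraints:
  p = 0 and q = 0 → (0, 0)
  p + 2q = 9 and q = 0 → (9, 0)
  p + 2q = 9 and p = 0 → (0, 4.5)

Evaluating z = 6p + 4q at each vertex:
  (0, 0): z = 0
  (9, 0): z = 54
  (0, 4.5): z = 18

The maximum is at (9, 0) with z = 54.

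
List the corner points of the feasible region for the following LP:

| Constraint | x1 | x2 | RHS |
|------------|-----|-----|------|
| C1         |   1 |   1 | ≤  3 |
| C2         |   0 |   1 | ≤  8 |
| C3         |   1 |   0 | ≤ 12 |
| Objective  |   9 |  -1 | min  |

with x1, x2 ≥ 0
Each vertex is the intersection of two constraint boundaries that also satisfies all remaining constraints:
  x1 = 0 and x2 = 0 → (0, 0)
  x1 + x2 = 3 and x2 = 0 → (3, 0)
  x1 + x2 = 3 and x1 = 0 → (0, 3)

Vertices: (0, 0), (3, 0), (0, 3)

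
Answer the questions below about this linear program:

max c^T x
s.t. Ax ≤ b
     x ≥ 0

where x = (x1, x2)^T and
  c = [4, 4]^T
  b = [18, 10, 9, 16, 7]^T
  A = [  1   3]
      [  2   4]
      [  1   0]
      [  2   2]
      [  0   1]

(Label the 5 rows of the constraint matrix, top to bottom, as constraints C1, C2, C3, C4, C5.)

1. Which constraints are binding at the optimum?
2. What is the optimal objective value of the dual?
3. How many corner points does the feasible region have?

1. C2, x2 ≥ 0
2. 20 (by strong duality, equal to the primal optimum)
3. 3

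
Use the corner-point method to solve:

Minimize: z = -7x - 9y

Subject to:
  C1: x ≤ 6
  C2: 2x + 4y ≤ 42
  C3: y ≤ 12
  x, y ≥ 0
Each vertex is the intersection of two constraint boundaries that also satisfies all remaining constraints:
  x = 0 and y = 0 → (0, 0)
  x = 6 and y = 0 → (6, 0)
  x = 6 and 2x + 4y = 42 → (6, 7.5)
  2x + 4y = 42 and x = 0 → (0, 10.5)

Evaluating z = -7x - 9y at each vertex:
  (0, 0): z = 0
  (6, 0): z = -42
  (6, 7.5): z = -109.5
  (0, 10.5): z = -94.5

The minimum is at (6, 7.5) with z = -109.5.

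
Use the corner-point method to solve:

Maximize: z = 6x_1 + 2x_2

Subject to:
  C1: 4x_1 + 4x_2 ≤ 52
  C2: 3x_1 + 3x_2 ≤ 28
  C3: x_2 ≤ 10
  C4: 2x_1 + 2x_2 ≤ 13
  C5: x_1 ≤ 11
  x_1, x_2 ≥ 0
Each vertex is the intersection of two constraint boundaries that also satisfies all remaining constraints:
  x_1 = 0 and x_2 = 0 → (0, 0)
  2x_1 + 2x_2 = 13 and x_2 = 0 → (6.5, 0)
  2x_1 + 2x_2 = 13 and x_1 = 0 → (0, 6.5)

Evaluating z = 6x_1 + 2x_2 at each vertex:
  (0, 0): z = 0
  (6.5, 0): z = 39
  (0, 6.5): z = 13

The maximum is at (6.5, 0) with z = 39.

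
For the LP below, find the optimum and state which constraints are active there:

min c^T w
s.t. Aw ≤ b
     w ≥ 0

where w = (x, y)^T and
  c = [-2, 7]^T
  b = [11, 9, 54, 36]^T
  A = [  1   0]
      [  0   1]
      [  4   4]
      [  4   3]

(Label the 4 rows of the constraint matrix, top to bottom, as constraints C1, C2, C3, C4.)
Optimal: x = 9, y = 0
Slack at optimum:
  C1: slack = 2
  C2: slack = 9
  C3: slack = 18
  C4: slack = 0 (binding)
  x ≥ 0: x = 9
  y ≥ 0: y = 0 (binding)
Binding constraints: C4, y ≥ 0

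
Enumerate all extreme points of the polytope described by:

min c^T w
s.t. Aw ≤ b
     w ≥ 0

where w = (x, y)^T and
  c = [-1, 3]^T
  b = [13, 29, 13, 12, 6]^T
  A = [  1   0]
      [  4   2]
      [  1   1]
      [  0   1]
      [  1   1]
Each vertex is the intersection of two constraint boundaries that also satisfies all remaining constraints:
  x = 0 and y = 0 → (0, 0)
  x + y = 6 and y = 0 → (6, 0)
  x + y = 6 and x = 0 → (0, 6)

Vertices: (0, 0), (6, 0), (0, 6)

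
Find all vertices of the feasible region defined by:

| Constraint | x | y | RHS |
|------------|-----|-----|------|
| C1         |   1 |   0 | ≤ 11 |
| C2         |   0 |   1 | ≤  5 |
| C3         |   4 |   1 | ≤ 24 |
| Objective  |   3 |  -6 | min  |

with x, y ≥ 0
Each vertex is the intersection of two constraint boundaries that also satisfies all remaining constraints:
  x = 0 and y = 0 → (0, 0)
  4x + y = 24 and y = 0 → (6, 0)
  y = 5 and 4x + y = 24 → (4.75, 5)
  y = 5 and x = 0 → (0, 5)

Vertices: (0, 0), (6, 0), (4.75, 5), (0, 5)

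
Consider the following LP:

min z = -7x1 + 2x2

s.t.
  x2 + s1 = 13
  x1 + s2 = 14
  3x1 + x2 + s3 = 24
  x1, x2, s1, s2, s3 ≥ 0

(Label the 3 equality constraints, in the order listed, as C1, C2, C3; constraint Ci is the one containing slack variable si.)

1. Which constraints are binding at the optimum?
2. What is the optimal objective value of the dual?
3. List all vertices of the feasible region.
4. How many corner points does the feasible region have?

1. C3, x2 ≥ 0
2. -56 (by strong duality, equal to the primal optimum)
3. (0, 0), (8, 0), (3.667, 13), (0, 13)
4. 4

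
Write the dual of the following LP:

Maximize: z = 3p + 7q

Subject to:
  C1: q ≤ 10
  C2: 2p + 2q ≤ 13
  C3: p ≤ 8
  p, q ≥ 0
Minimize: z = 10y1 + 13y2 + 8y3

Subject to:
  C1: -2y2 - y3 ≤ -3
  C2: -y1 - 2y2 ≤ -7
  y1, y2, y3 ≥ 0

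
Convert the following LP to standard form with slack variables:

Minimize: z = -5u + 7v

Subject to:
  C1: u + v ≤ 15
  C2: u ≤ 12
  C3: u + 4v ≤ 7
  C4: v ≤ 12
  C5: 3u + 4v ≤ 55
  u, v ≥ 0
min z = -5u + 7v

s.t.
  u + v + s1 = 15
  u + s2 = 12
  u + 4v + s3 = 7
  v + s4 = 12
  3u + 4v + s5 = 55
  u, v, s1, s2, s3, s4, s5 ≥ 0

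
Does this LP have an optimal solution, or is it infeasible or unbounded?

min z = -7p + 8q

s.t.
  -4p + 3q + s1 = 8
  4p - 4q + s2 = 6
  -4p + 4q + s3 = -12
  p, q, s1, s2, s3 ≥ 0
The row 4p - 4q + s2 = 6 with s2 ≥ 0 requires 4p - 4q ≤ 6, while the row -4p + 4q + s3 = -12 with s3 ≥ 0 is equivalent to 4p - 4q ≥ 12. Together they would need 12 ≤ 4p - 4q ≤ 6, which is impossible since 12 > 6. No point satisfies all constraints.

Infeasible — the constraint set is empty.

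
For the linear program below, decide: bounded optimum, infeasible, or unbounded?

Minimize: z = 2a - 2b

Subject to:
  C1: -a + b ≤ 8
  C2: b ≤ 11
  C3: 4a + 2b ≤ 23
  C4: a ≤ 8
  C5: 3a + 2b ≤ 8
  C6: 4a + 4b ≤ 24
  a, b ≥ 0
The point (0, 4) satisfies every constraint, so the LP is feasible; the constraints give a ≤ 8 and b ≤ 11, which with a, b ≥ 0 keep the feasible region inside a bounded box. A feasible, bounded LP attains a finite optimum at a vertex.

Feasible with finite optimum z* = -8 at (0, 4).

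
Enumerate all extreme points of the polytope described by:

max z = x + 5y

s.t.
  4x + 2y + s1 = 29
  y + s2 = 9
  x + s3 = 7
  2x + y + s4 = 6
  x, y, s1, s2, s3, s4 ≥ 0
Each vertex is the intersection of two constraint boundaries that also satisfies all remaining constraints:
  x = 0 and y = 0 → (0, 0)
  2x + y = 6 and y = 0 → (3, 0)
  2x + y = 6 and x = 0 → (0, 6)

Vertices: (0, 0), (3, 0), (0, 6)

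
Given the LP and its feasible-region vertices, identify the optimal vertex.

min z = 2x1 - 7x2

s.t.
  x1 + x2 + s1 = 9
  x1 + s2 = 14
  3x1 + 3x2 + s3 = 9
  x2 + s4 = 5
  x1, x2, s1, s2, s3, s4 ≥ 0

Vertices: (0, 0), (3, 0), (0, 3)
Evaluating z = 2x1 - 7x2 at each vertex:
  (0, 0): z = 0
  (3, 0): z = 6
  (0, 3): z = -21

The smallest value is z = -21, attained at (0, 3).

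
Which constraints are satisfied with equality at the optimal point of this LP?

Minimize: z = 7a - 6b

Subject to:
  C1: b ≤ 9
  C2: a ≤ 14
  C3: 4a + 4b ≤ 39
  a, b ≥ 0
Optimal: a = 0, b = 9
Binding: C1, a ≥ 0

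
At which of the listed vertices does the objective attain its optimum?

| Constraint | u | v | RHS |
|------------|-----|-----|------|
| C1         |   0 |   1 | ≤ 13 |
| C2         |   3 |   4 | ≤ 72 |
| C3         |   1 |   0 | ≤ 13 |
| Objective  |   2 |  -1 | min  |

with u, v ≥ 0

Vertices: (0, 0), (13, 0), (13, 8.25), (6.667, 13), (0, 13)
(0, 13) with z = -13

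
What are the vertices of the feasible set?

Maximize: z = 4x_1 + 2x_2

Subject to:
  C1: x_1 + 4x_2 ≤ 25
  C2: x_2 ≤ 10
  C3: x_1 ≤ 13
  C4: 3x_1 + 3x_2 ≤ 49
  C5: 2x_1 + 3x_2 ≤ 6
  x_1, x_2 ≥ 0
Each vertex is the intersection of two constraint boundaries that also satisfies all remaining constraints:
  x_1 = 0 and x_2 = 0 → (0, 0)
  2x_1 + 3x_2 = 6 and x_2 = 0 → (3, 0)
  2x_1 + 3x_2 = 6 and x_1 = 0 → (0, 2)

Vertices: (0, 0), (3, 0), (0, 2)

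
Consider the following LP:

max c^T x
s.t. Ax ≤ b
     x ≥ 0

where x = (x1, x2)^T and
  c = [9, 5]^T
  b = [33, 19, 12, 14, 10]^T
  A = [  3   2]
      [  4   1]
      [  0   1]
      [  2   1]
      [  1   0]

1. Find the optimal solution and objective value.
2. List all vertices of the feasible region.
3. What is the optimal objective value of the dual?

1. x1 = 1, x2 = 12, z = 69
2. (0, 0), (4.75, 0), (2.5, 9), (1, 12), (0, 12)
3. 69 (by strong duality, equal to the primal optimum)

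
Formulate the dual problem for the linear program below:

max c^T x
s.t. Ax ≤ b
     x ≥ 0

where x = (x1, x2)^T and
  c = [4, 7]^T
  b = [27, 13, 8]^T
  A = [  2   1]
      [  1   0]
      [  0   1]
Minimize: z = 27y1 + 13y2 + 8y3

Subject to:
  C1: -2y1 - y2 ≤ -4
  C2: -y1 - y3 ≤ -7
  y1, y2, y3 ≥ 0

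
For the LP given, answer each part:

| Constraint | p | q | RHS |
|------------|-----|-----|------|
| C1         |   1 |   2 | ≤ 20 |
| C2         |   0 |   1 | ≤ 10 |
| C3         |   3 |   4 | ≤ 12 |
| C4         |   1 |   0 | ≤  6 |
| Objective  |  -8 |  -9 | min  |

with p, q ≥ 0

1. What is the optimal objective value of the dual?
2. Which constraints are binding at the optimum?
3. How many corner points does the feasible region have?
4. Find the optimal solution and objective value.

1. -32 (by strong duality, equal to the primal optimum)
2. C3, q ≥ 0
3. 3
4. p = 4, q = 0, z = -32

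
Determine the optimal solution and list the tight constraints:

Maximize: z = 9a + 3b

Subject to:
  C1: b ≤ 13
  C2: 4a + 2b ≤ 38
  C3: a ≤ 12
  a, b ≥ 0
Optimal: a = 9.5, b = 0
Binding: C2, b ≥ 0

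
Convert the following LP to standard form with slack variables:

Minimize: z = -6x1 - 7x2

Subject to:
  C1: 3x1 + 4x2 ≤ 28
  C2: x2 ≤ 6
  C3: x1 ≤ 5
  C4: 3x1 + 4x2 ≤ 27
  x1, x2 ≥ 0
min z = -6x1 - 7x2

s.t.
  3x1 + 4x2 + s1 = 28
  x2 + s2 = 6
  x1 + s3 = 5
  3x1 + 4x2 + s4 = 27
  x1, x2, s1, s2, s3, s4 ≥ 0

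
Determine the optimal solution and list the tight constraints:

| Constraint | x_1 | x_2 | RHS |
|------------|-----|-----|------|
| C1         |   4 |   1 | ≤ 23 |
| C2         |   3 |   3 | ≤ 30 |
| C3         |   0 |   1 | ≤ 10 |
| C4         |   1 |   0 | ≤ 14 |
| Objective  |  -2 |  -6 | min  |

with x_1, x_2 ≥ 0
Optimal: x_1 = 0, x_2 = 10
Binding: C2, C3, x_1 ≥ 0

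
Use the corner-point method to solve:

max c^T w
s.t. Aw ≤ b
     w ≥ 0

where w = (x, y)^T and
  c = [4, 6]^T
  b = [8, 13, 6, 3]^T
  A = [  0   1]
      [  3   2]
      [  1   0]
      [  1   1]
Each vertex is the intersection of two constraint boundaries that also satisfies all remaining constraints:
  x = 0 and y = 0 → (0, 0)
  x + y = 3 and y = 0 → (3, 0)
  x + y = 3 and x = 0 → (0, 3)

Evaluating z = 4x + 6y at each vertex:
  (0, 0): z = 0
  (3, 0): z = 12
  (0, 3): z = 18

The maximum is at (0, 3) with z = 18.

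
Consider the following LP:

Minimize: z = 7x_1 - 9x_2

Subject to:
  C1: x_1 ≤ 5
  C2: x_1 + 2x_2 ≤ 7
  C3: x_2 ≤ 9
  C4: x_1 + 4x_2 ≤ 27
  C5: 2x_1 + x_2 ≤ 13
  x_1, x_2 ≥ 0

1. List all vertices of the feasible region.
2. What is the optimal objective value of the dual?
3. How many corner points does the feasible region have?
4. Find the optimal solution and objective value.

1. (0, 0), (5, 0), (5, 1), (0, 3.5)
2. -31.5 (by strong duality, equal to the primal optimum)
3. 4
4. x_1 = 0, x_2 = 3.5, z = -31.5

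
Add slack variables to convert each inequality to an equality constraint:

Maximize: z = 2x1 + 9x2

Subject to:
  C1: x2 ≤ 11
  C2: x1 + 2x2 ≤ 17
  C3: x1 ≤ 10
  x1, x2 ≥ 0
max z = 2x1 + 9x2

s.t.
  x2 + s1 = 11
  x1 + 2x2 + s2 = 17
  x1 + s3 = 10
  x1, x2, s1, s2, s3 ≥ 0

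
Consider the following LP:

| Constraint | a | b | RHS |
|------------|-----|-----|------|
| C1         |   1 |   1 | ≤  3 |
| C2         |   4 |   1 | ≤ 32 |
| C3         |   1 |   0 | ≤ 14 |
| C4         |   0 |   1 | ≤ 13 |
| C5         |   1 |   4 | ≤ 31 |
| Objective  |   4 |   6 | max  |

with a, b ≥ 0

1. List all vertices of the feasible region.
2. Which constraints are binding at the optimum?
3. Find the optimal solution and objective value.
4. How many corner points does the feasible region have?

1. (0, 0), (3, 0), (0, 3)
2. C1, a ≥ 0
3. a = 0, b = 3, z = 18
4. 3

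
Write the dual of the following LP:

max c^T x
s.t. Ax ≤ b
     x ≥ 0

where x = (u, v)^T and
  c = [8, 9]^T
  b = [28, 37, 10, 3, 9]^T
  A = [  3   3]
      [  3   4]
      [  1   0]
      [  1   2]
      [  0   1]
Minimize: z = 28y1 + 37y2 + 10y3 + 3y4 + 9y5

Subject to:
  C1: -3y1 - 3y2 - y3 - y4 ≤ -8
  C2: -3y1 - 4y2 - 2y4 - y5 ≤ -9
  y1, y2, y3, y4, y5 ≥ 0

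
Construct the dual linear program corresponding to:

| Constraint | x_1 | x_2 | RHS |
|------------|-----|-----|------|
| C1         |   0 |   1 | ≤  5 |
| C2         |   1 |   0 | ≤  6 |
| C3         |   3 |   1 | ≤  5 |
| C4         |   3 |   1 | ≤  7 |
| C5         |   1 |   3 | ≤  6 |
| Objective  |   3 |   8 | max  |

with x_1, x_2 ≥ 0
Minimize: z = 5y1 + 6y2 + 5y3 + 7y4 + 6y5

Subject to:
  C1: -y2 - 3y3 - 3y4 - y5 ≤ -3
  C2: -y1 - y3 - y4 - 3y5 ≤ -8
  y1, y2, y3, y4, y5 ≥ 0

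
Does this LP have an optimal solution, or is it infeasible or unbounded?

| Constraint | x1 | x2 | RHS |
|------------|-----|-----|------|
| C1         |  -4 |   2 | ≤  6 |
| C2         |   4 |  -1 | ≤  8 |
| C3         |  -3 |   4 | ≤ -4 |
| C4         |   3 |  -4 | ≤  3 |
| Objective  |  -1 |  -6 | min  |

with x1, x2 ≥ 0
C4 requires 3x1 - 4x2 ≤ 3, while C3 (-3x1 + 4x2 ≤ -4) is equivalent to 3x1 - 4x2 ≥ 4. Together they would need 4 ≤ 3x1 - 4x2 ≤ 3, which is impossible since 4 > 3. No point satisfies all constraints.

Infeasible — the constraint set is empty.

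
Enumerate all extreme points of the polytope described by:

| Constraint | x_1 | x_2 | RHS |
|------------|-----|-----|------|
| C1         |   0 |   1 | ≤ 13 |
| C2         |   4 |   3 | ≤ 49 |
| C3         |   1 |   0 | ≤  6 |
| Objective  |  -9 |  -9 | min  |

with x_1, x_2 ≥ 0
Each vertex is the intersection of two constraint boundaries that also satisfies all remaining constraints:
  x_1 = 0 and x_2 = 0 → (0, 0)
  x_1 = 6 and x_2 = 0 → (6, 0)
  4x_1 + 3x_2 = 49 and x_1 = 6 → (6, 8.333)
  x_2 = 13 and 4x_1 + 3x_2 = 49 → (2.5, 13)
  x_2 = 13 and x_1 = 0 → (0, 13)

Vertices: (0, 0), (6, 0), (6, 8.333), (2.5, 13), (0, 13)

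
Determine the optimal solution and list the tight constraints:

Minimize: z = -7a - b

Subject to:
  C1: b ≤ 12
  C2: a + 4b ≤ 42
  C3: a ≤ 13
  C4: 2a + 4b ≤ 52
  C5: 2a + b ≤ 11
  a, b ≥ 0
Optimal: a = 5.5, b = 0
Binding: C5, b ≥ 0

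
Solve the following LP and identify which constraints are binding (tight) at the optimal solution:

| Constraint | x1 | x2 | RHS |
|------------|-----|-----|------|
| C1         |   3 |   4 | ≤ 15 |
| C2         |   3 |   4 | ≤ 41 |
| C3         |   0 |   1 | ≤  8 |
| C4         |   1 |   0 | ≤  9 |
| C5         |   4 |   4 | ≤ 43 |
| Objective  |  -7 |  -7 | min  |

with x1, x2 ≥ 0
Optimal: x1 = 5, x2 = 0
Binding: C1, x2 ≥ 0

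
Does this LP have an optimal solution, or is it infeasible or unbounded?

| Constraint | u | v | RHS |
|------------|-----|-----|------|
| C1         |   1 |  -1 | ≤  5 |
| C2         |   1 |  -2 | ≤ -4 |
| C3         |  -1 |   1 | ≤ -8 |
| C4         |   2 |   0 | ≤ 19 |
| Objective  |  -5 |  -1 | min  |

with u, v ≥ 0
C1 requires u - v ≤ 5, while C3 (-u + v ≤ -8) is equivalent to u - v ≥ 8. Together they would need 8 ≤ u - v ≤ 5, which is impossible since 8 > 5. No point satisfies all constraints.

Infeasible: no point satisfies all constraints simultaneously.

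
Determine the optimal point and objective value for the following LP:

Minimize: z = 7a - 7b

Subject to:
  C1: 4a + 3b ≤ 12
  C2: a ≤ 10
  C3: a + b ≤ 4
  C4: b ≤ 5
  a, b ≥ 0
Each vertex is the intersection of two constraint boundaries that also satisfies all remaining constraints:
  a = 0 and b = 0 → (0, 0)
  4a + 3b = 12 and b = 0 → (3, 0)
  4a + 3b = 12 and a + b = 4 → (0, 4)

Evaluating z = 7a - 7b at each vertex:
  (0, 0): z = 0
  (3, 0): z = 21
  (0, 4): z = -28

The minimum is at (0, 4) with z = -28.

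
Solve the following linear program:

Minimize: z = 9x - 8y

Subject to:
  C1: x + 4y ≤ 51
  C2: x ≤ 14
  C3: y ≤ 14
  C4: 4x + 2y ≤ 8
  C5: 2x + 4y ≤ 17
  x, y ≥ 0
Each vertex is the intersection of two constraint boundaries that also satisfies all remaining constraints:
  x = 0 and y = 0 → (0, 0)
  4x + 2y = 8 and y = 0 → (2, 0)
  4x + 2y = 8 and x = 0 → (0, 4)

Evaluating z = 9x - 8y at each vertex:
  (0, 0): z = 0
  (2, 0): z = 18
  (0, 4): z = -32

The minimum is at (0, 4) with z = -32.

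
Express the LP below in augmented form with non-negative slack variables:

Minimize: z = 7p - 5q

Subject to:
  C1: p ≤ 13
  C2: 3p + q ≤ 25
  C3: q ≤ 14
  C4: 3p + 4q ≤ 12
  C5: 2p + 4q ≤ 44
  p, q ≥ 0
min z = 7p - 5q

s.t.
  p + s1 = 13
  3p + q + s2 = 25
  q + s3 = 14
  3p + 4q + s4 = 12
  2p + 4q + s5 = 44
  p, q, s1, s2, s3, s4, s5 ≥ 0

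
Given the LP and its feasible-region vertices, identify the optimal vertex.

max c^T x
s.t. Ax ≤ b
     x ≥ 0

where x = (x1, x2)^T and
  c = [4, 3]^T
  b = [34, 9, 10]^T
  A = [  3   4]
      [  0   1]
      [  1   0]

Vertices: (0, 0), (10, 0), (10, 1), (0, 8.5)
(10, 1) with z = 43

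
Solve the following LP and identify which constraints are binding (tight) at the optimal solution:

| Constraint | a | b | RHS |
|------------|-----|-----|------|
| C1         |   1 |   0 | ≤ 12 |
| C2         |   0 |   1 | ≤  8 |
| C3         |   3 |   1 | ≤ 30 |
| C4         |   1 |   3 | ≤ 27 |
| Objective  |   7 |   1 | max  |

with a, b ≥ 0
Optimal: a = 10, b = 0
Slack at optimum:
  C1: slack = 2
  C2: slack = 8
  C3: slack = 0 (binding)
  C4: slack = 17
  a ≥ 0: a = 10
  b ≥ 0: b = 0 (binding)
Binding constraints: C3, b ≥ 0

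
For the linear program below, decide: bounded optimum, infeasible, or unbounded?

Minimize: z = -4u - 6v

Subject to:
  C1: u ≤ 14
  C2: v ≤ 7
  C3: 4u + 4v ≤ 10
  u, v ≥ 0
The point (0, 2.5) satisfies every constraint, so the LP is feasible; the constraints give u ≤ 14 and v ≤ 7, which with u, v ≥ 0 keep the feasible region inside a bounded box. A feasible, bounded LP attains a finite optimum at a vertex.

Evaluating z = -4u - 6v at each vertex:
  (0, 0): z = 0
  (2.5, 0): z = -10
  (0, 2.5): z = -15

Feasible with finite optimum z* = -15 at (0, 2.5).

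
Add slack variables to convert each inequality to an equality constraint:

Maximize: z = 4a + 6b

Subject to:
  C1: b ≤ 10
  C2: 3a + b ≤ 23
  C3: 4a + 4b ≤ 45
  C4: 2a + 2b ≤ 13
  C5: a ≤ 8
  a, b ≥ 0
max z = 4a + 6b

s.t.
  b + s1 = 10
  3a + b + s2 = 23
  4a + 4b + s3 = 45
  2a + 2b + s4 = 13
  a + s5 = 8
  a, b, s1, s2, s3, s4, s5 ≥ 0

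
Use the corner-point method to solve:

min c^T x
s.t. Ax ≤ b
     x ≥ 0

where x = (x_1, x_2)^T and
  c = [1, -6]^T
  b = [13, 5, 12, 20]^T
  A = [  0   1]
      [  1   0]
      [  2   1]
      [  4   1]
Each vertex is the intersection of two constraint boundaries that also satisfies all remaining constraints:
  x_1 = 0 and x_2 = 0 → (0, 0)
  x_1 = 5 and 4x_1 + x_2 = 20 → (5, 0)
  2x_1 + x_2 = 12 and 4x_1 + x_2 = 20 → (4, 4)
  2x_1 + x_2 = 12 and x_1 = 0 → (0, 12)

Evaluating z = x_1 - 6x_2 at each vertex:
  (0, 0): z = 0
  (5, 0): z = 5
  (4, 4): z = -20
  (0, 12): z = -72

The minimum is at (0, 12) with z = -72.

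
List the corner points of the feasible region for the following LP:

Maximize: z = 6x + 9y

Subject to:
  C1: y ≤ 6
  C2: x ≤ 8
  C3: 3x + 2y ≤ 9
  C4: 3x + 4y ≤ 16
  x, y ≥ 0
Each vertex is the intersection of two constraint boundaries that also satisfies all remaining constraints:
  x = 0 and y = 0 → (0, 0)
  3x + 2y = 9 and y = 0 → (3, 0)
  3x + 2y = 9 and 3x + 4y = 16 → (0.6667, 3.5)
  3x + 4y = 16 and x = 0 → (0, 4)

Vertices: (0, 0), (3, 0), (0.6667, 3.5), (0, 4)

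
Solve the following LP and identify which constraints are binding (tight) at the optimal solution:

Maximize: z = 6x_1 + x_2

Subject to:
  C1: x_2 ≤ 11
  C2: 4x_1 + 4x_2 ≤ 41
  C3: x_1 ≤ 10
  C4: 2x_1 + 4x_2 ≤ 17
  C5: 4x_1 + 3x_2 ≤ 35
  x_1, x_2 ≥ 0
Optimal: x_1 = 8.5, x_2 = 0
Slack at optimum:
  C1: slack = 11
  C2: slack = 7
  C3: slack = 1.5
  C4: slack = 0 (binding)
  C5: slack = 1
  x_1 ≥ 0: x_1 = 8.5
  x_2 ≥ 0: x_2 = 0 (binding)
Binding constraints: C4, x_2 ≥ 0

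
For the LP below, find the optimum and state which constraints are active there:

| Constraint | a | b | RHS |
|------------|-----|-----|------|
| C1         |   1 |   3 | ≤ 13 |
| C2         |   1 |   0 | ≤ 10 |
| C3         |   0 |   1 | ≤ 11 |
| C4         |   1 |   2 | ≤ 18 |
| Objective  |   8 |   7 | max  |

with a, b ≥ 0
Optimal: a = 10, b = 1
Slack at optimum:
  C1: slack = 0 (binding)
  C2: slack = 0 (binding)
  C3: slack = 10
  C4: slack = 6
  a ≥ 0: a = 10
  b ≥ 0: b = 1
Binding constraints: C1, C2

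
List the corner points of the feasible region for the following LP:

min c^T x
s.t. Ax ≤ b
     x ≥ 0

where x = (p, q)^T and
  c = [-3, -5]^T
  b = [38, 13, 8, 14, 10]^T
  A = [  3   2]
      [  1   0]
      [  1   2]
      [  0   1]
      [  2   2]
Each vertex is the intersection of two constraint boundaries that also satisfies all remaining constraints:
  p = 0 and q = 0 → (0, 0)
  2p + 2q = 10 and q = 0 → (5, 0)
  p + 2q = 8 and 2p + 2q = 10 → (2, 3)
  p + 2q = 8 and p = 0 → (0, 4)

Vertices: (0, 0), (5, 0), (2, 3), (0, 4)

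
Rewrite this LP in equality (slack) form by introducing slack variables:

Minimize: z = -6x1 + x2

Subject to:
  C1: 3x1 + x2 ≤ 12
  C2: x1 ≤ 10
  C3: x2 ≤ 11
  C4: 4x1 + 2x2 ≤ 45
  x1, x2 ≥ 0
min z = -6x1 + x2

s.t.
  3x1 + x2 + s1 = 12
  x1 + s2 = 10
  x2 + s3 = 11
  4x1 + 2x2 + s4 = 45
  x1, x2, s1, s2, s3, s4 ≥ 0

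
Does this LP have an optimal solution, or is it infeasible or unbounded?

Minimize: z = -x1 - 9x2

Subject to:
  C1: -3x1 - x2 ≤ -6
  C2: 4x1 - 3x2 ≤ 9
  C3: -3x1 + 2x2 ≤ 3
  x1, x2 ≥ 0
Feasible point: (2, 0) satisfies every constraint, so the LP is feasible.
Direction d = (3, 4): for each constraint row a, a·d ≤ 0 —
  (-3)(3) + (-1)(4) = -13 ≤ 0
  (4)(3) + (-3)(4) = 0 ≤ 0
  (-3)(3) + (2)(4) = -1 ≤ 0
and d ≥ 0, so (2, 0) + t·d stays feasible for every t ≥ 0. Along this ray z = -x1 - 9x2 changes by -39 per unit t, so z → −∞.

The LP is unbounded; z can be made arbitrarily small.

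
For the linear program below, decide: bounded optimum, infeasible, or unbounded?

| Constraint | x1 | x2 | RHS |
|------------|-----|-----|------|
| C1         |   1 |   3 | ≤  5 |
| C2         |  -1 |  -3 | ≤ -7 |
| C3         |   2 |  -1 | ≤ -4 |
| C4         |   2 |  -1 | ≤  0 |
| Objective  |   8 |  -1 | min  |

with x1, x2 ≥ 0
C1 requires x1 + 3x2 ≤ 5, while C2 (-x1 - 3x2 ≤ -7) is equivalent to x1 + 3x2 ≥ 7. Together they would need 7 ≤ x1 + 3x2 ≤ 5, which is impossible since 7 > 5. No point satisfies all constraints.

Infeasible: no point satisfies all constraints simultaneously.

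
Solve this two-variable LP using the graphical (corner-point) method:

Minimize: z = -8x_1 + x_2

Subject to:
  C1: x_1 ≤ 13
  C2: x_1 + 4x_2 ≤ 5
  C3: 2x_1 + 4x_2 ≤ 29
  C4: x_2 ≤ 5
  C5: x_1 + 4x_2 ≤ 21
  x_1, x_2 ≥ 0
x_1 = 5, x_2 = 0, z = -40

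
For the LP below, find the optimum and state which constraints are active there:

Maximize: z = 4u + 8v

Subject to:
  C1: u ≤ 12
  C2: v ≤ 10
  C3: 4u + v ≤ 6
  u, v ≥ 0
Optimal: u = 0, v = 6
Slack at optimum:
  C1: slack = 12
  C2: slack = 4
  C3: slack = 0 (binding)
  u ≥ 0: u = 0 (binding)
  v ≥ 0: v = 6
Binding constraints: C3, u ≥ 0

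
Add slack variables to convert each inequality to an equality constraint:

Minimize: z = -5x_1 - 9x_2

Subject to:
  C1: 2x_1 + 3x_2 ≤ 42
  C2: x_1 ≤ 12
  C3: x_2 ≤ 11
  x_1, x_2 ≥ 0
min z = -5x_1 - 9x_2

s.t.
  2x_1 + 3x_2 + s1 = 42
  x_1 + s2 = 12
  x_2 + s3 = 11
  x_1, x_2, s1, s2, s3 ≥ 0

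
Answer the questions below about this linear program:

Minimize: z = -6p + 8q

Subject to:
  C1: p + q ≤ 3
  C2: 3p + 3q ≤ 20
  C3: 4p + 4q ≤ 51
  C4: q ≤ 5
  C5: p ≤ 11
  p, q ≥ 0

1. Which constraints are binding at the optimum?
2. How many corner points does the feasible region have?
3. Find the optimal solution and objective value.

1. C1, q ≥ 0
2. 3
3. p = 3, q = 0, z = -18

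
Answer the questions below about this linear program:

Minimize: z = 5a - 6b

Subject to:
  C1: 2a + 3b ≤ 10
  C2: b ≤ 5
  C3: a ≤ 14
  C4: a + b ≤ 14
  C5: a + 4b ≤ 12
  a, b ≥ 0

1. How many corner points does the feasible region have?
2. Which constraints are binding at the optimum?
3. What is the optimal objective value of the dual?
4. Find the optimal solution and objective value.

1. 4
2. C5, a ≥ 0
3. -18 (by strong duality, equal to the primal optimum)
4. a = 0, b = 3, z = -18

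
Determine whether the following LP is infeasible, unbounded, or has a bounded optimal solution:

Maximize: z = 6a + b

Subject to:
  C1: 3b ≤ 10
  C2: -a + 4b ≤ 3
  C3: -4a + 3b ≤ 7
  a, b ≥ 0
Feasible point: (0, 0) satisfies every constraint, so the LP is feasible.
Direction d = (1, 0): for each constraint row a, a·d ≤ 0 —
  (0)(1) + (3)(0) = 0 ≤ 0
  (-1)(1) + (4)(0) = -1 ≤ 0
  (-4)(1) + (3)(0) = -4 ≤ 0
and d ≥ 0, so (0, 0) + t·d stays feasible for every t ≥ 0. Along this ray z = 6a + b changes by 6 per unit t, so z → +∞.

Unbounded: there is a feasible ray along which z → +∞.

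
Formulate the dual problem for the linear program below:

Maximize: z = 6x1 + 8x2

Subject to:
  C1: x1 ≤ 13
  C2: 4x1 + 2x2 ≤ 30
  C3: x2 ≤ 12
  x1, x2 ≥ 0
Minimize: z = 13y1 + 30y2 + 12y3

Subject to:
  C1: -y1 - 4y2 ≤ -6
  C2: -2y2 - y3 ≤ -8
  y1, y2, y3 ≥ 0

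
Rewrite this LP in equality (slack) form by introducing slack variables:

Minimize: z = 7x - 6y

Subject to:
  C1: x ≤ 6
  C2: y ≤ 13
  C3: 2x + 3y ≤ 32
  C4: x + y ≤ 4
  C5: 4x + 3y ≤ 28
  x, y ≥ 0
min z = 7x - 6y

s.t.
  x + s1 = 6
  y + s2 = 13
  2x + 3y + s3 = 32
  x + y + s4 = 4
  4x + 3y + s5 = 28
  x, y, s1, s2, s3, s4, s5 ≥ 0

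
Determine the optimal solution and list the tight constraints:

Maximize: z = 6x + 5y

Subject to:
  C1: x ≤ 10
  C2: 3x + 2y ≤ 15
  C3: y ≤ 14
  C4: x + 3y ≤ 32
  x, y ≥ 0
Optimal: x = 0, y = 7.5
Slack at optimum:
  C1: slack = 10
  C2: slack = 0 (binding)
  C3: slack = 6.5
  C4: slack = 9.5
  x ≥ 0: x = 0 (binding)
  y ≥ 0: y = 7.5
Binding constraints: C2, x ≥ 0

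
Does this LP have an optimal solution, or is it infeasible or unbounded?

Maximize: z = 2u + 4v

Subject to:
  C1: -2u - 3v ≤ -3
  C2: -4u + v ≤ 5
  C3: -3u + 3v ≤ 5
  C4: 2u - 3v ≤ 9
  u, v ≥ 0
Feasible point: (0, 1) satisfies every constraint, so the LP is feasible.
Direction d = (1, 1): for each constraint row a, a·d ≤ 0 —
  (-2)(1) + (-3)(1) = -5 ≤ 0
  (-4)(1) + (1)(1) = -3 ≤ 0
  (-3)(1) + (3)(1) = 0 ≤ 0
  (2)(1) + (-3)(1) = -1 ≤ 0
and d ≥ 0, so (0, 1) + t·d stays feasible for every t ≥ 0. Along this ray z = 2u + 4v changes by 6 per unit t, so z → +∞.

Unbounded: there is a feasible ray along which z → +∞.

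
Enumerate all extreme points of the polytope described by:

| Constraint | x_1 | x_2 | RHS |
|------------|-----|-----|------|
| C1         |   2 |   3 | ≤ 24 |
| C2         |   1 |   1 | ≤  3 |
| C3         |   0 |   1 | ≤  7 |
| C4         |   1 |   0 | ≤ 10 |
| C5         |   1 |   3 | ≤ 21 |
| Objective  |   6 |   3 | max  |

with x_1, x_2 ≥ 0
Each vertex is the intersection of two constraint boundaries that also satisfies all remaining constraints:
  x_1 = 0 and x_2 = 0 → (0, 0)
  x_1 + x_2 = 3 and x_2 = 0 → (3, 0)
  x_1 + x_2 = 3 and x_1 = 0 → (0, 3)

Vertices: (0, 0), (3, 0), (0, 3)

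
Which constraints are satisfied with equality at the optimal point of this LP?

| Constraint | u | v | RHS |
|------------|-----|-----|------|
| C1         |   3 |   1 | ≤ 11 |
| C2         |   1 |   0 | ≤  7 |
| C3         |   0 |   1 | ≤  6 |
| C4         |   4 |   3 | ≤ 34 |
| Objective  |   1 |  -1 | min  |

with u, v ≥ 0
Optimal: u = 0, v = 6
Slack at optimum:
  C1: slack = 5
  C2: slack = 7
  C3: slack = 0 (binding)
  C4: slack = 16
  u ≥ 0: u = 0 (binding)
  v ≥ 0: v = 6
Binding constraints: C3, u ≥ 0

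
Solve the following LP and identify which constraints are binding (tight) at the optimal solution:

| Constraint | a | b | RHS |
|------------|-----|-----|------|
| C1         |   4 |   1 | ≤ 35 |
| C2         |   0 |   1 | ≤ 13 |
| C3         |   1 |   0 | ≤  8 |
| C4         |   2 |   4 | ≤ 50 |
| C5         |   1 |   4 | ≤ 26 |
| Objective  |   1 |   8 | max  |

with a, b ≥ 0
Optimal: a = 0, b = 6.5
Binding: C5, a ≥ 0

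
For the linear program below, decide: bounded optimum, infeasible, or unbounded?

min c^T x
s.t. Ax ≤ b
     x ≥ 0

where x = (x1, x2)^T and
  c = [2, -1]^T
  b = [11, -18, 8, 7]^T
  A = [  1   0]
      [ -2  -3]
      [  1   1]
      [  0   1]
The point (0, 7) satisfies every constraint, so the LP is feasible; the constraints give x1 ≤ 11 and x2 ≤ 7, which with x1, x2 ≥ 0 keep the feasible region inside a bounded box. A feasible, bounded LP attains a finite optimum at a vertex.

Feasible with finite optimum z* = -7 at (0, 7).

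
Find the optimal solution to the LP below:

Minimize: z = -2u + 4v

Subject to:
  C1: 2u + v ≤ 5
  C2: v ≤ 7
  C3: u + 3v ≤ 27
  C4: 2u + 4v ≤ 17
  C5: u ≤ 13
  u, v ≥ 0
Each vertex is the intersection of two constraint boundaries that also satisfies all remaining constraints:
  u = 0 and v = 0 → (0, 0)
  2u + v = 5 and v = 0 → (2.5, 0)
  2u + v = 5 and 2u + 4v = 17 → (0.5, 4)
  2u + 4v = 17 and u = 0 → (0, 4.25)

Evaluating z = -2u + 4v at each vertex:
  (0, 0): z = 0
  (2.5, 0): z = -5
  (0.5, 4): z = 15
  (0, 4.25): z = 17

The minimum is at (2.5, 0) with z = -5.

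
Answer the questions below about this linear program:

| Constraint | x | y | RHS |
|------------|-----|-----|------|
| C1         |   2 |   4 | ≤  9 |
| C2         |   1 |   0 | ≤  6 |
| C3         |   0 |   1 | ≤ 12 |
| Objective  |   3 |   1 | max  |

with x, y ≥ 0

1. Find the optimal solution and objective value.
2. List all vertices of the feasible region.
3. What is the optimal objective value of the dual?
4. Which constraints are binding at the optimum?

1. x = 4.5, y = 0, z = 13.5
2. (0, 0), (4.5, 0), (0, 2.25)
3. 13.5 (by strong duality, equal to the primal optimum)
4. C1, y ≥ 0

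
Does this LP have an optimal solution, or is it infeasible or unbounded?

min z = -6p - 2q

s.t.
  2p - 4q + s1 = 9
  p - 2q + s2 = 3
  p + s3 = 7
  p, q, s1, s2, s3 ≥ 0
Feasible point: (0, 0) satisfies every constraint, so the LP is feasible.
Direction d = (0, 1): for each constraint row a, a·d ≤ 0 —
  (2)(0) + (-4)(1) = -4 ≤ 0
  (1)(0) + (-2)(1) = -2 ≤ 0
  (1)(0) + (0)(1) = 0 ≤ 0
and d ≥ 0, so (0, 0) + t·d stays feasible for every t ≥ 0. Along this ray z = -6p - 2q changes by -2 per unit t, so z → −∞.

Unbounded — the objective can decrease without bound over the feasible region.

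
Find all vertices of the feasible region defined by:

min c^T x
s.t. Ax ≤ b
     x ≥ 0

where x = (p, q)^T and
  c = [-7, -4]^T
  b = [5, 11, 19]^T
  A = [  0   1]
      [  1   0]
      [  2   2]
Each vertex is the intersection of two constraint boundaries that also satisfies all remaining constraints:
  p = 0 and q = 0 → (0, 0)
  2p + 2q = 19 and q = 0 → (9.5, 0)
  q = 5 and 2p + 2q = 19 → (4.5, 5)
  q = 5 and p = 0 → (0, 5)

Vertices: (0, 0), (9.5, 0), (4.5, 5), (0, 5)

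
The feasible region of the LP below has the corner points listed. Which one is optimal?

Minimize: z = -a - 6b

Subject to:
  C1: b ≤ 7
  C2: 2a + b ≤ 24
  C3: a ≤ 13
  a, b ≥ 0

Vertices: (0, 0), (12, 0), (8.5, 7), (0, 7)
(8.5, 7) with z = -50.5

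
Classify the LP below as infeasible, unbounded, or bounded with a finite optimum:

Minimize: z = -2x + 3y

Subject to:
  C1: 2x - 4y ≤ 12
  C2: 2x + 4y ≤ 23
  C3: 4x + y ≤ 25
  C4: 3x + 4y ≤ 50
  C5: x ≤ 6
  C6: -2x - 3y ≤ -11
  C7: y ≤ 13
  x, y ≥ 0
The point (6, 0) satisfies every constraint, so the LP is feasible; the constraints give x ≤ 6 and y ≤ 13, which with x, y ≥ 0 keep the feasible region inside a bounded box. A feasible, bounded LP attains a finite optimum at a vertex.

Evaluating z = -2x + 3y at each vertex:
  (5.5, 0): z = -11
  (6, 0): z = -12
  (6, 1): z = -9
  (5.5, 3): z = -2
  (0, 5.75): z = 17.25
  (0, 3.667): z = 11

The LP has an optimal solution: (6, 0) with z = -12.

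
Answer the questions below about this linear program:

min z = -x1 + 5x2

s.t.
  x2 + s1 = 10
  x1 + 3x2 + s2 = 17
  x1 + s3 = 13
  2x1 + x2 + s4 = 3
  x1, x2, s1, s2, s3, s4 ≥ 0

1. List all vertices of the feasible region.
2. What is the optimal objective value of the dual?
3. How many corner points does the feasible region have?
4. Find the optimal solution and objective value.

1. (0, 0), (1.5, 0), (0, 3)
2. -1.5 (by strong duality, equal to the primal optimum)
3. 3
4. x1 = 1.5, x2 = 0, z = -1.5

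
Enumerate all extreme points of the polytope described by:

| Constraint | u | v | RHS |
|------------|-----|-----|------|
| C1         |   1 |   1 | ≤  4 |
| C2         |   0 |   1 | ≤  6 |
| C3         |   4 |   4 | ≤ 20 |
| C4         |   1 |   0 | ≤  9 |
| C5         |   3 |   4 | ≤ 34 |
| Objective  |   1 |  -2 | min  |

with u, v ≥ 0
Each vertex is the intersection of two constraint boundaries that also satisfies all remaining constraints:
  u = 0 and v = 0 → (0, 0)
  u + v = 4 and v = 0 → (4, 0)
  u + v = 4 and u = 0 → (0, 4)

Vertices: (0, 0), (4, 0), (0, 4)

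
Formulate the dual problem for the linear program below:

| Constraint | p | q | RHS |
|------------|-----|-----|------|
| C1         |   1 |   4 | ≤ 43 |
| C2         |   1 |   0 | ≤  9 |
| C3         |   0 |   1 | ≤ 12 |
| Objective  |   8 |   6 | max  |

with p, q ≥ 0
Minimize: z = 43y1 + 9y2 + 12y3

Subject to:
  C1: -y1 - y2 ≤ -8
  C2: -4y1 - y3 ≤ -6
  y1, y2, y3 ≥ 0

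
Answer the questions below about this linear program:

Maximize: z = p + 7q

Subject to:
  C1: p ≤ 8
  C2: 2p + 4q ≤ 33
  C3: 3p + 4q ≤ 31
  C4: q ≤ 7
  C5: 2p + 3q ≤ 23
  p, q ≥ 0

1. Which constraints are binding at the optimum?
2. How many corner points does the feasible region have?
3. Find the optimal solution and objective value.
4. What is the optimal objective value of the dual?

1. C3, C4, C5
2. 5
3. p = 1, q = 7, z = 50
4. 50 (by strong duality, equal to the primal optimum)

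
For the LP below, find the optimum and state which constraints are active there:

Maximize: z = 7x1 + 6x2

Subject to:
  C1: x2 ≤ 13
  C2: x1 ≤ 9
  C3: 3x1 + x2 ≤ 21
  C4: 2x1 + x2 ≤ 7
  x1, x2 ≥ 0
Optimal: x1 = 0, x2 = 7
Binding: C4, x1 ≥ 0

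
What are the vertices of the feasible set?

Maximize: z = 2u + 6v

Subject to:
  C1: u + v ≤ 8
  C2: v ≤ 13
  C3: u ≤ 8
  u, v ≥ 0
Each vertex is the intersection of two constraint boundaries that also satisfies all remaining constraints:
  u = 0 and v = 0 → (0, 0)
  u + v = 8 and u = 8 → (8, 0)
  u + v = 8 and u = 0 → (0, 8)

Vertices: (0, 0), (8, 0), (0, 8)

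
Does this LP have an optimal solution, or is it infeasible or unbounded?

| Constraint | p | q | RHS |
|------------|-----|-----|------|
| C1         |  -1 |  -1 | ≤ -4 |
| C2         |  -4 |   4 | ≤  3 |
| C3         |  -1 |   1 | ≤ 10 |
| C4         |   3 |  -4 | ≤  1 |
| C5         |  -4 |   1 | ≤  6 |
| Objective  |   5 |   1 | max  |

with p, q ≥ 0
Feasible point: (2, 2) satisfies every constraint, so the LP is feasible.
Direction d = (1, 1): for each constraint row a, a·d ≤ 0 —
  (-1)(1) + (-1)(1) = -2 ≤ 0
  (-4)(1) + (4)(1) = 0 ≤ 0
  (-1)(1) + (1)(1) = 0 ≤ 0
  (3)(1) + (-4)(1) = -1 ≤ 0
  (-4)(1) + (1)(1) = -3 ≤ 0
and d ≥ 0, so (2, 2) + t·d stays feasible for every t ≥ 0. Along this ray z = 5p + q changes by 6 per unit t, so z → +∞.

Unbounded — the objective can increase without bound over the feasible region.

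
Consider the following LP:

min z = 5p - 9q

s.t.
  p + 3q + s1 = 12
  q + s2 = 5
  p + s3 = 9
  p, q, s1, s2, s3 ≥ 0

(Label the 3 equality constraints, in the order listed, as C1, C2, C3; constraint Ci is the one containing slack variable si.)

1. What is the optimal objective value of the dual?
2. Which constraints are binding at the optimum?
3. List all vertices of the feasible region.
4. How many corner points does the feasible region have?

1. -36 (by strong duality, equal to the primal optimum)
2. C1, p ≥ 0
3. (0, 0), (9, 0), (9, 1), (0, 4)
4. 4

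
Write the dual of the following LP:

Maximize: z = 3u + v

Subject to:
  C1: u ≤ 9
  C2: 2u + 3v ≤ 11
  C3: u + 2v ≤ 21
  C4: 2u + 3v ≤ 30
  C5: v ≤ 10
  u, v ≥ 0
Minimize: z = 9y1 + 11y2 + 21y3 + 30y4 + 10y5

Subject to:
  C1: -y1 - 2y2 - y3 - 2y4 ≤ -3
  C2: -3y2 - 2y3 - 3y4 - y5 ≤ -1
  y1, y2, y3, y4, y5 ≥ 0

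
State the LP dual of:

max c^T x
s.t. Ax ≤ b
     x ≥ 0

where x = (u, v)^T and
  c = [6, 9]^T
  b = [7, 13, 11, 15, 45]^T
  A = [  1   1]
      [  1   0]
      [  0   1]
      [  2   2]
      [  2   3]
Minimize: z = 7y1 + 13y2 + 11y3 + 15y4 + 45y5

Subject to:
  C1: -y1 - y2 - 2y4 - 2y5 ≤ -6
  C2: -y1 - y3 - 2y4 - 3y5 ≤ -9
  y1, y2, y3, y4, y5 ≥ 0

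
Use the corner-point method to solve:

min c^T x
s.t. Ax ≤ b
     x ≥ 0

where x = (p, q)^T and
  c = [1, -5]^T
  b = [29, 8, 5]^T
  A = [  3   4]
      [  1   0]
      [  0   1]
Each vertex is the intersection of two constraint boundaries that also satisfies all remaining constraints:
  p = 0 and q = 0 → (0, 0)
  p = 8 and q = 0 → (8, 0)
  3p + 4q = 29 and p = 8 → (8, 1.25)
  3p + 4q = 29 and q = 5 → (3, 5)
  q = 5 and p = 0 → (0, 5)

Evaluating z = p - 5q at each vertex:
  (0, 0): z = 0
  (8, 0): z = 8
  (8, 1.25): z = 1.75
  (3, 5): z = -22
  (0, 5): z = -25

The minimum is at (0, 5) with z = -25.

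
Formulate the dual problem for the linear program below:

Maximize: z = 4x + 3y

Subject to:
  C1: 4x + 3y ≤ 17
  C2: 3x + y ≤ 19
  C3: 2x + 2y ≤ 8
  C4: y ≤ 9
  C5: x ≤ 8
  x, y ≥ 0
Minimize: z = 17y1 + 19y2 + 8y3 + 9y4 + 8y5

Subject to:
  C1: -4y1 - 3y2 - 2y3 - y5 ≤ -4
  C2: -3y1 - y2 - 2y3 - y4 ≤ -3
  y1, y2, y3, y4, y5 ≥ 0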